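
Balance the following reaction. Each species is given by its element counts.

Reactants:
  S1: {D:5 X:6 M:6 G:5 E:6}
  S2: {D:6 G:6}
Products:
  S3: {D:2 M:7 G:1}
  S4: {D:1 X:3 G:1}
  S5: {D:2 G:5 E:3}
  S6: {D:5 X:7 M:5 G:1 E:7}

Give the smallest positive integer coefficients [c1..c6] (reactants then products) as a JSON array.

Coefficients: [6, 1, 3, 5, 5, 3]

D: 6·5+1·6 = 36 | 3·2+5·1+5·2+3·5 = 36
X: 6·6+1·0 = 36 | 3·0+5·3+5·0+3·7 = 36
M: 6·6+1·0 = 36 | 3·7+5·0+5·0+3·5 = 36
G: 6·5+1·6 = 36 | 3·1+5·1+5·5+3·1 = 36
E: 6·6+1·0 = 36 | 3·0+5·0+5·3+3·7 = 36
gcd(6,1,3,5,5,3) = 1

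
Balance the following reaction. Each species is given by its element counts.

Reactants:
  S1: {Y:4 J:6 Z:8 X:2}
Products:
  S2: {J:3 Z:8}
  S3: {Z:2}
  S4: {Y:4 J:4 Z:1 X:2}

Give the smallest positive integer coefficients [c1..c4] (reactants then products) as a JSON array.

Coefficients: [6, 4, 5, 6]

Y: 6·4 = 24 | 4·0+5·0+6·4 = 24
J: 6·6 = 36 | 4·3+5·0+6·4 = 36
Z: 6·8 = 48 | 4·8+5·2+6·1 = 48
X: 6·2 = 12 | 4·0+5·0+6·2 = 12
gcd(6,4,5,6) = 1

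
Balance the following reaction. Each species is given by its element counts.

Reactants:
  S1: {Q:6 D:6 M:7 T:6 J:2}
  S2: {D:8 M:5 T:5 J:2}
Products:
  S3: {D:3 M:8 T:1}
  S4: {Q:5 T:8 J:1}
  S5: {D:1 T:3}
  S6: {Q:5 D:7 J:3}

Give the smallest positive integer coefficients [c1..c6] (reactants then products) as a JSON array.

Q: 5·6+1·0 = 30 | 5·0+3·5+2·0+3·5 = 30
D: 5·6+1·8 = 38 | 5·3+3·0+2·1+3·7 = 38
M: 5·7+1·5 = 40 | 5·8+3·0+2·0+3·0 = 40
T: 5·6+1·5 = 35 | 5·1+3·8+2·3+3·0 = 35
J: 5·2+1·2 = 12 | 5·0+3·1+2·0+3·3 = 12
gcd(5,1,5,3,2,3) = 1

Coefficients: [5, 1, 5, 3, 2, 3]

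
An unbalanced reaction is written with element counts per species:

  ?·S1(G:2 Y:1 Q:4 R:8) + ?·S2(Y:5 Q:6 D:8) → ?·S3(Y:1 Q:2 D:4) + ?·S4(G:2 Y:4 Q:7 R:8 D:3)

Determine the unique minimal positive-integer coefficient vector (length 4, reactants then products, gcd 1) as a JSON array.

Coefficients: [4, 3, 3, 4]

G: 4·2+3·0 = 8 | 3·0+4·2 = 8
Y: 4·1+3·5 = 19 | 3·1+4·4 = 19
Q: 4·4+3·6 = 34 | 3·2+4·7 = 34
R: 4·8+3·0 = 32 | 3·0+4·8 = 32
D: 4·0+3·8 = 24 | 3·4+4·3 = 24
gcd(4,3,3,4) = 1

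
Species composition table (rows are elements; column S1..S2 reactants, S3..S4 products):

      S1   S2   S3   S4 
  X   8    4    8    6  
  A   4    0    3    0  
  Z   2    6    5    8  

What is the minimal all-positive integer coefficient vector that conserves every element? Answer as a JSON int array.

X: 3·8+5·4 = 44 | 4·8+2·6 = 44
A: 3·4+5·0 = 12 | 4·3+2·0 = 12
Z: 3·2+5·6 = 36 | 4·5+2·8 = 36
gcd(3,5,4,2) = 1

Coefficients: [3, 5, 4, 2]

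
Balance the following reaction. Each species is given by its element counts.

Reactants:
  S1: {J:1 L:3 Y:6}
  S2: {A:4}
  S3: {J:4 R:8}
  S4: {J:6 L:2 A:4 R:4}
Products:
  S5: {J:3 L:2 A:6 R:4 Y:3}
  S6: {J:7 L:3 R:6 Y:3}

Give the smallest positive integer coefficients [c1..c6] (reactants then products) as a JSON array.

J: 4·1+2·0+3·4+4·6 = 40 | 4·3+4·7 = 40
L: 4·3+2·0+3·0+4·2 = 20 | 4·2+4·3 = 20
A: 4·0+2·4+3·0+4·4 = 24 | 4·6+4·0 = 24
R: 4·0+2·0+3·8+4·4 = 40 | 4·4+4·6 = 40
Y: 4·6+2·0+3·0+4·0 = 24 | 4·3+4·3 = 24
gcd(4,2,3,4,4,4) = 1

Coefficients: [4, 2, 3, 4, 4, 4]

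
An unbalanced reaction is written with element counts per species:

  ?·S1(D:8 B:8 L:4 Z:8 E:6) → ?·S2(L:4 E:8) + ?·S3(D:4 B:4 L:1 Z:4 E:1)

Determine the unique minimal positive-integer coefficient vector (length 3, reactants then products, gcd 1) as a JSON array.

Coefficients: [2, 1, 4]

D: 2·8 = 16 | 1·0+4·4 = 16
B: 2·8 = 16 | 1·0+4·4 = 16
L: 2·4 = 8 | 1·4+4·1 = 8
Z: 2·8 = 16 | 1·0+4·4 = 16
E: 2·6 = 12 | 1·8+4·1 = 12
gcd(2,1,4) = 1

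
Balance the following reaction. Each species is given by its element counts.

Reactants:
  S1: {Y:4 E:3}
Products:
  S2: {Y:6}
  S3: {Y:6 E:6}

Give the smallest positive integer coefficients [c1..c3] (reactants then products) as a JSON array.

Y: 6·4 = 24 | 1·6+3·6 = 24
E: 6·3 = 18 | 1·0+3·6 = 18
gcd(6,1,3) = 1

Coefficients: [6, 1, 3]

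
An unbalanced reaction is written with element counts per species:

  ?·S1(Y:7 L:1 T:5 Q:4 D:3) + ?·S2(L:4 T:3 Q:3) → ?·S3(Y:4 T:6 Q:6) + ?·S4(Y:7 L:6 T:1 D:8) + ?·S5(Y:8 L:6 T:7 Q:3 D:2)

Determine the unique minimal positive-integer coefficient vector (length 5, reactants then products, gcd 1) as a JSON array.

Y: 6·7+3·0 = 42 | 5·4+2·7+1·8 = 42
L: 6·1+3·4 = 18 | 5·0+2·6+1·6 = 18
T: 6·5+3·3 = 39 | 5·6+2·1+1·7 = 39
Q: 6·4+3·3 = 33 | 5·6+2·0+1·3 = 33
D: 6·3+3·0 = 18 | 5·0+2·8+1·2 = 18
gcd(6,3,5,2,1) = 1

Coefficients: [6, 3, 5, 2, 1]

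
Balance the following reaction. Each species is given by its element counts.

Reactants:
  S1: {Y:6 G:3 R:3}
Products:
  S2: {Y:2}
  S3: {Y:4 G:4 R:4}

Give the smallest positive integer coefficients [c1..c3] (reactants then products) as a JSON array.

Coefficients: [4, 6, 3]

Y: 4·6 = 24 | 6·2+3·4 = 24
G: 4·3 = 12 | 6·0+3·4 = 12
R: 4·3 = 12 | 6·0+3·4 = 12
gcd(4,6,3) = 1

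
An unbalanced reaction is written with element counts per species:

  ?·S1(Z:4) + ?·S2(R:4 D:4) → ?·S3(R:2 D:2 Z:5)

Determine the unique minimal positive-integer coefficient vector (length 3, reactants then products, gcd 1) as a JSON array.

R: 5·0+2·4 = 8 | 4·2 = 8
D: 5·0+2·4 = 8 | 4·2 = 8
Z: 5·4+2·0 = 20 | 4·5 = 20
gcd(5,2,4) = 1

Coefficients: [5, 2, 4]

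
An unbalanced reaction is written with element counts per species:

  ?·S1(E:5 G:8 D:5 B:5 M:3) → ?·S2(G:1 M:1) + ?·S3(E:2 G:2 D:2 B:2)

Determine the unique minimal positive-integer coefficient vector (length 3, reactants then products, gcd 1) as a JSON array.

E: 2·5 = 10 | 6·0+5·2 = 10
G: 2·8 = 16 | 6·1+5·2 = 16
D: 2·5 = 10 | 6·0+5·2 = 10
B: 2·5 = 10 | 6·0+5·2 = 10
M: 2·3 = 6 | 6·1+5·0 = 6
gcd(2,6,5) = 1

Coefficients: [2, 6, 5]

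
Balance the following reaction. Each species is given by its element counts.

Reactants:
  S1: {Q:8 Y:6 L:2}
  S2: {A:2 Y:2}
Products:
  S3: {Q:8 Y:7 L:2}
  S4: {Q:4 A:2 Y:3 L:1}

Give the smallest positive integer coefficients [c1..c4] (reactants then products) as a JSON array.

Coefficients: [5, 2, 4, 2]

Q: 5·8+2·0 = 40 | 4·8+2·4 = 40
A: 5·0+2·2 = 4 | 4·0+2·2 = 4
Y: 5·6+2·2 = 34 | 4·7+2·3 = 34
L: 5·2+2·0 = 10 | 4·2+2·1 = 10
gcd(5,2,4,2) = 1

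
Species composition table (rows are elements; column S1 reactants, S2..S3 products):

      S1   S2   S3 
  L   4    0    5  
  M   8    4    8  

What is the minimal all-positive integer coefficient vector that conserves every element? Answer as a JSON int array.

L: 5·4 = 20 | 2·0+4·5 = 20
M: 5·8 = 40 | 2·4+4·8 = 40
gcd(5,2,4) = 1

Coefficients: [5, 2, 4]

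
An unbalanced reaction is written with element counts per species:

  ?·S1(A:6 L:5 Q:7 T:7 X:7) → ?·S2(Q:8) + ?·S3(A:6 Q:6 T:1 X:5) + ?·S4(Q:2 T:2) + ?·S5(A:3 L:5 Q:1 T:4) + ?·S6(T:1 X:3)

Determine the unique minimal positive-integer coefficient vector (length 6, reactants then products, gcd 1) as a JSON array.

A: 4·6 = 24 | 1·0+2·6+2·0+4·3+6·0 = 24
L: 4·5 = 20 | 1·0+2·0+2·0+4·5+6·0 = 20
Q: 4·7 = 28 | 1·8+2·6+2·2+4·1+6·0 = 28
T: 4·7 = 28 | 1·0+2·1+2·2+4·4+6·1 = 28
X: 4·7 = 28 | 1·0+2·5+2·0+4·0+6·3 = 28
gcd(4,1,2,2,4,6) = 1

Coefficients: [4, 1, 2, 2, 4, 6]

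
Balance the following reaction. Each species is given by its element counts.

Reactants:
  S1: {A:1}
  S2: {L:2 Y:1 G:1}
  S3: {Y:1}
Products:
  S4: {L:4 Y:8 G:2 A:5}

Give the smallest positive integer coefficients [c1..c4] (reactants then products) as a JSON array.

Coefficients: [5, 2, 6, 1]

L: 5·0+2·2+6·0 = 4 | 1·4 = 4
Y: 5·0+2·1+6·1 = 8 | 1·8 = 8
G: 5·0+2·1+6·0 = 2 | 1·2 = 2
A: 5·1+2·0+6·0 = 5 | 1·5 = 5
gcd(5,2,6,1) = 1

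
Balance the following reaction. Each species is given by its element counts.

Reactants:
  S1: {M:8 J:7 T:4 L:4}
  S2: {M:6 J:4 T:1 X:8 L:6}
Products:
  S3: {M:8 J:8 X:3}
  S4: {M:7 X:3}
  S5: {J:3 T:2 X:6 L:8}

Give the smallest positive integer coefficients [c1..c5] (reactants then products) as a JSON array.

M: 1·8+6·6 = 44 | 2·8+4·7+5·0 = 44
J: 1·7+6·4 = 31 | 2·8+4·0+5·3 = 31
T: 1·4+6·1 = 10 | 2·0+4·0+5·2 = 10
X: 1·0+6·8 = 48 | 2·3+4·3+5·6 = 48
L: 1·4+6·6 = 40 | 2·0+4·0+5·8 = 40
gcd(1,6,2,4,5) = 1

Coefficients: [1, 6, 2, 4, 5]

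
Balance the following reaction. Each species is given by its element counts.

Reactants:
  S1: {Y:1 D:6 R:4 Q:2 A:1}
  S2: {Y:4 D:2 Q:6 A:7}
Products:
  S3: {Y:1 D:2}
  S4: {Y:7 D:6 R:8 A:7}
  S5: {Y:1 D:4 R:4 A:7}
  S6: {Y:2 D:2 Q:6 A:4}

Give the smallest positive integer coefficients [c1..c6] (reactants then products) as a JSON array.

Y: 3·1+5·4 = 23 | 3·1+1·7+1·1+6·2 = 23
D: 3·6+5·2 = 28 | 3·2+1·6+1·4+6·2 = 28
R: 3·4+5·0 = 12 | 3·0+1·8+1·4+6·0 = 12
Q: 3·2+5·6 = 36 | 3·0+1·0+1·0+6·6 = 36
A: 3·1+5·7 = 38 | 3·0+1·7+1·7+6·4 = 38
gcd(3,5,3,1,1,6) = 1

Coefficients: [3, 5, 3, 1, 1, 6]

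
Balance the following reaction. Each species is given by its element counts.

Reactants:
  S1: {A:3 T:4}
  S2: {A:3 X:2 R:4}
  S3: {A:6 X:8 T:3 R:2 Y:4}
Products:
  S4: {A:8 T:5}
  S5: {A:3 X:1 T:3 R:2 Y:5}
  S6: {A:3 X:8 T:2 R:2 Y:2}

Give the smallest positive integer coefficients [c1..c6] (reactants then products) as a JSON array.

A: 4·3+1·3+5·6 = 45 | 3·8+2·3+5·3 = 45
X: 4·0+1·2+5·8 = 42 | 3·0+2·1+5·8 = 42
T: 4·4+1·0+5·3 = 31 | 3·5+2·3+5·2 = 31
R: 4·0+1·4+5·2 = 14 | 3·0+2·2+5·2 = 14
Y: 4·0+1·0+5·4 = 20 | 3·0+2·5+5·2 = 20
gcd(4,1,5,3,2,5) = 1

Coefficients: [4, 1, 5, 3, 2, 5]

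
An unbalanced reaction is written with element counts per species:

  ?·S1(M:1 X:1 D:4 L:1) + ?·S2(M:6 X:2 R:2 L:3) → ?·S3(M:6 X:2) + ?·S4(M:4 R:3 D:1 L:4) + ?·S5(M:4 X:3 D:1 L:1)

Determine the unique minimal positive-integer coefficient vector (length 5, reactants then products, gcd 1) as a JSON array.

M: 2·1+6·6 = 38 | 1·6+4·4+4·4 = 38
X: 2·1+6·2 = 14 | 1·2+4·0+4·3 = 14
R: 2·0+6·2 = 12 | 1·0+4·3+4·0 = 12
D: 2·4+6·0 = 8 | 1·0+4·1+4·1 = 8
L: 2·1+6·3 = 20 | 1·0+4·4+4·1 = 20
gcd(2,6,1,4,4) = 1

Coefficients: [2, 6, 1, 4, 4]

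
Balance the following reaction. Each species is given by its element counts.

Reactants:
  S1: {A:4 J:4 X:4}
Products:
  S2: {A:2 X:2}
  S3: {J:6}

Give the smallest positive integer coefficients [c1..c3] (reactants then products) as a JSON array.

A: 3·4 = 12 | 6·2+2·0 = 12
J: 3·4 = 12 | 6·0+2·6 = 12
X: 3·4 = 12 | 6·2+2·0 = 12
gcd(3,6,2) = 1

Coefficients: [3, 6, 2]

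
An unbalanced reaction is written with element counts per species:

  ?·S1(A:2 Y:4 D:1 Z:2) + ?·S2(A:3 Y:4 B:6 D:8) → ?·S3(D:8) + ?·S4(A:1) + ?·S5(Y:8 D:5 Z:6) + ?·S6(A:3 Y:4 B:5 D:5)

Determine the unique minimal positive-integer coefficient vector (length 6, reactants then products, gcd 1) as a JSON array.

Coefficients: [3, 5, 1, 3, 1, 6]

A: 3·2+5·3 = 21 | 1·0+3·1+1·0+6·3 = 21
Y: 3·4+5·4 = 32 | 1·0+3·0+1·8+6·4 = 32
B: 3·0+5·6 = 30 | 1·0+3·0+1·0+6·5 = 30
D: 3·1+5·8 = 43 | 1·8+3·0+1·5+6·5 = 43
Z: 3·2+5·0 = 6 | 1·0+3·0+1·6+6·0 = 6
gcd(3,5,1,3,1,6) = 1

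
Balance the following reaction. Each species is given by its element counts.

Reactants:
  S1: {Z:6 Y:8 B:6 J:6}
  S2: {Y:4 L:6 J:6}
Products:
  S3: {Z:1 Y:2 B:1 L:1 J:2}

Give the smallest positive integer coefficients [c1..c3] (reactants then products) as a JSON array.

Z: 1·6+1·0 = 6 | 6·1 = 6
Y: 1·8+1·4 = 12 | 6·2 = 12
B: 1·6+1·0 = 6 | 6·1 = 6
L: 1·0+1·6 = 6 | 6·1 = 6
J: 1·6+1·6 = 12 | 6·2 = 12
gcd(1,1,6) = 1

Coefficients: [1, 1, 6]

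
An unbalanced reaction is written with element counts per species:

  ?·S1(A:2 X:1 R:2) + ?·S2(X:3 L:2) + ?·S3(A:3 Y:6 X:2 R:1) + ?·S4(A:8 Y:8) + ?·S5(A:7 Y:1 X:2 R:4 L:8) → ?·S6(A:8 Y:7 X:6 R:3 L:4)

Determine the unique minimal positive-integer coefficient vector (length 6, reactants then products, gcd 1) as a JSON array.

Coefficients: [4, 6, 3, 2, 1, 5]

A: 4·2+6·0+3·3+2·8+1·7 = 40 | 5·8 = 40
Y: 4·0+6·0+3·6+2·8+1·1 = 35 | 5·7 = 35
X: 4·1+6·3+3·2+2·0+1·2 = 30 | 5·6 = 30
R: 4·2+6·0+3·1+2·0+1·4 = 15 | 5·3 = 15
L: 4·0+6·2+3·0+2·0+1·8 = 20 | 5·4 = 20
gcd(4,6,3,2,1,5) = 1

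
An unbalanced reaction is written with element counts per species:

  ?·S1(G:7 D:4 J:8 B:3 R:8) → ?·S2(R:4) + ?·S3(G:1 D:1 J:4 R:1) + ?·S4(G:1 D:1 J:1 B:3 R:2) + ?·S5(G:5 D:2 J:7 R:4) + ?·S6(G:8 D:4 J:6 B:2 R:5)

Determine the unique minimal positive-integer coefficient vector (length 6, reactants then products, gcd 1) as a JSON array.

Coefficients: [5, 3, 3, 3, 1, 3]

G: 5·7 = 35 | 3·0+3·1+3·1+1·5+3·8 = 35
D: 5·4 = 20 | 3·0+3·1+3·1+1·2+3·4 = 20
J: 5·8 = 40 | 3·0+3·4+3·1+1·7+3·6 = 40
B: 5·3 = 15 | 3·0+3·0+3·3+1·0+3·2 = 15
R: 5·8 = 40 | 3·4+3·1+3·2+1·4+3·5 = 40
gcd(5,3,3,3,1,3) = 1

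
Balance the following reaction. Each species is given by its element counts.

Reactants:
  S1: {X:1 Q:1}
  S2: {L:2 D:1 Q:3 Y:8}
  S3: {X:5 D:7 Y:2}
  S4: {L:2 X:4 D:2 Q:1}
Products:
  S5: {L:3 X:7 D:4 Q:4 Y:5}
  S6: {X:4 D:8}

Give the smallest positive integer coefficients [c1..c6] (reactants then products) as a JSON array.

Coefficients: [6, 2, 2, 4, 4, 1]

L: 6·0+2·2+2·0+4·2 = 12 | 4·3+1·0 = 12
X: 6·1+2·0+2·5+4·4 = 32 | 4·7+1·4 = 32
D: 6·0+2·1+2·7+4·2 = 24 | 4·4+1·8 = 24
Q: 6·1+2·3+2·0+4·1 = 16 | 4·4+1·0 = 16
Y: 6·0+2·8+2·2+4·0 = 20 | 4·5+1·0 = 20
gcd(6,2,2,4,4,1) = 1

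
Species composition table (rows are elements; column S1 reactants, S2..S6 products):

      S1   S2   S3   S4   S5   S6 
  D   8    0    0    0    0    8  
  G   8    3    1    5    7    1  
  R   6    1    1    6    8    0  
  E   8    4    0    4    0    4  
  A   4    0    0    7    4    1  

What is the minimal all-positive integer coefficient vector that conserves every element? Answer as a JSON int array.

Coefficients: [5, 4, 4, 1, 2, 5]

D: 5·8 = 40 | 4·0+4·0+1·0+2·0+5·8 = 40
G: 5·8 = 40 | 4·3+4·1+1·5+2·7+5·1 = 40
R: 5·6 = 30 | 4·1+4·1+1·6+2·8+5·0 = 30
E: 5·8 = 40 | 4·4+4·0+1·4+2·0+5·4 = 40
A: 5·4 = 20 | 4·0+4·0+1·7+2·4+5·1 = 20
gcd(5,4,4,1,2,5) = 1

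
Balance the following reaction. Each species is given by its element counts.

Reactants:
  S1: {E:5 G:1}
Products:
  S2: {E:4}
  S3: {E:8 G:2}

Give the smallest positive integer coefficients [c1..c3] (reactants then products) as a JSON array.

Coefficients: [4, 1, 2]

E: 4·5 = 20 | 1·4+2·8 = 20
G: 4·1 = 4 | 1·0+2·2 = 4
gcd(4,1,2) = 1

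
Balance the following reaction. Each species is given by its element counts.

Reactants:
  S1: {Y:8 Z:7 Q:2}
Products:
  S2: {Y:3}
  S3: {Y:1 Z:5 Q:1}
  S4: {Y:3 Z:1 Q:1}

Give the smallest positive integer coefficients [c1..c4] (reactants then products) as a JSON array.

Coefficients: [4, 6, 5, 3]

Y: 4·8 = 32 | 6·3+5·1+3·3 = 32
Z: 4·7 = 28 | 6·0+5·5+3·1 = 28
Q: 4·2 = 8 | 6·0+5·1+3·1 = 8
gcd(4,6,5,3) = 1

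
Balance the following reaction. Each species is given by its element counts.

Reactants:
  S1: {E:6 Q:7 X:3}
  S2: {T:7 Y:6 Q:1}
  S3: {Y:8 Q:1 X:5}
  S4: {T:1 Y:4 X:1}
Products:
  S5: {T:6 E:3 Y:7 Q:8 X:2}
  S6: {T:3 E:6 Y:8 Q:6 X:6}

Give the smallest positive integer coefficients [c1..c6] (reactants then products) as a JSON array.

Coefficients: [5, 3, 2, 3, 2, 4]

T: 5·0+3·7+2·0+3·1 = 24 | 2·6+4·3 = 24
E: 5·6+3·0+2·0+3·0 = 30 | 2·3+4·6 = 30
Y: 5·0+3·6+2·8+3·4 = 46 | 2·7+4·8 = 46
Q: 5·7+3·1+2·1+3·0 = 40 | 2·8+4·6 = 40
X: 5·3+3·0+2·5+3·1 = 28 | 2·2+4·6 = 28
gcd(5,3,2,3,2,4) = 1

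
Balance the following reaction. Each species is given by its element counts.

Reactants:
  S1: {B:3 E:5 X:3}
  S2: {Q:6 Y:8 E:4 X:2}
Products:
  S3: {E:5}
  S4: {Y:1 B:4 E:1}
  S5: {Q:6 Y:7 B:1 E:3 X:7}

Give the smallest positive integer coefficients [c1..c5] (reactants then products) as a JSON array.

Coefficients: [5, 3, 5, 3, 3]

Q: 5·0+3·6 = 18 | 5·0+3·0+3·6 = 18
Y: 5·0+3·8 = 24 | 5·0+3·1+3·7 = 24
B: 5·3+3·0 = 15 | 5·0+3·4+3·1 = 15
E: 5·5+3·4 = 37 | 5·5+3·1+3·3 = 37
X: 5·3+3·2 = 21 | 5·0+3·0+3·7 = 21
gcd(5,3,5,3,3) = 1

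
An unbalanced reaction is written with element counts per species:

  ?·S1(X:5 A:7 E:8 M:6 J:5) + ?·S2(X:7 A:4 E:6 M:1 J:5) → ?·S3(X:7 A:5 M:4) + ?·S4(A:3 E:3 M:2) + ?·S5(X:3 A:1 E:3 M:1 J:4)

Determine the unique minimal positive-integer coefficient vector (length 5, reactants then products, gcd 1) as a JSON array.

X: 3·5+1·7 = 22 | 1·7+5·0+5·3 = 22
A: 3·7+1·4 = 25 | 1·5+5·3+5·1 = 25
E: 3·8+1·6 = 30 | 1·0+5·3+5·3 = 30
M: 3·6+1·1 = 19 | 1·4+5·2+5·1 = 19
J: 3·5+1·5 = 20 | 1·0+5·0+5·4 = 20
gcd(3,1,1,5,5) = 1

Coefficients: [3, 1, 1, 5, 5]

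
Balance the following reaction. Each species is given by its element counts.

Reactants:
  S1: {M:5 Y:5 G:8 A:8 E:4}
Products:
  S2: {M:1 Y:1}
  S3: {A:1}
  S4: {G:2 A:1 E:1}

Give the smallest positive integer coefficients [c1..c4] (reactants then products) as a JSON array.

M: 1·5 = 5 | 5·1+4·0+4·0 = 5
Y: 1·5 = 5 | 5·1+4·0+4·0 = 5
G: 1·8 = 8 | 5·0+4·0+4·2 = 8
A: 1·8 = 8 | 5·0+4·1+4·1 = 8
E: 1·4 = 4 | 5·0+4·0+4·1 = 4
gcd(1,5,4,4) = 1

Coefficients: [1, 5, 4, 4]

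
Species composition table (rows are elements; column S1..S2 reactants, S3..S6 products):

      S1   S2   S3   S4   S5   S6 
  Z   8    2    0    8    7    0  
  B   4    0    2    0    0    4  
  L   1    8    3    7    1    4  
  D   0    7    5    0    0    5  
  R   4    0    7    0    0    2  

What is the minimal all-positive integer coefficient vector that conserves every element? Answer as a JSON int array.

Z: 6·8+5·2 = 58 | 2·0+2·8+6·7+5·0 = 58
B: 6·4+5·0 = 24 | 2·2+2·0+6·0+5·4 = 24
L: 6·1+5·8 = 46 | 2·3+2·7+6·1+5·4 = 46
D: 6·0+5·7 = 35 | 2·5+2·0+6·0+5·5 = 35
R: 6·4+5·0 = 24 | 2·7+2·0+6·0+5·2 = 24
gcd(6,5,2,2,6,5) = 1

Coefficients: [6, 5, 2, 2, 6, 5]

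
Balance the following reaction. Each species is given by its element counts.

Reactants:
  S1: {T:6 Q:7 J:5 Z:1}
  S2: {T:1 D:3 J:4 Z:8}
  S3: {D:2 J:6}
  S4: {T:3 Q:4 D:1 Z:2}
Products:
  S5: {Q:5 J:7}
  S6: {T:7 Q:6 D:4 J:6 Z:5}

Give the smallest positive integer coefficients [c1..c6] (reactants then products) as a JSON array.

T: 2·6+1·1+4·0+5·3 = 28 | 2·0+4·7 = 28
Q: 2·7+1·0+4·0+5·4 = 34 | 2·5+4·6 = 34
D: 2·0+1·3+4·2+5·1 = 16 | 2·0+4·4 = 16
J: 2·5+1·4+4·6+5·0 = 38 | 2·7+4·6 = 38
Z: 2·1+1·8+4·0+5·2 = 20 | 2·0+4·5 = 20
gcd(2,1,4,5,2,4) = 1

Coefficients: [2, 1, 4, 5, 2, 4]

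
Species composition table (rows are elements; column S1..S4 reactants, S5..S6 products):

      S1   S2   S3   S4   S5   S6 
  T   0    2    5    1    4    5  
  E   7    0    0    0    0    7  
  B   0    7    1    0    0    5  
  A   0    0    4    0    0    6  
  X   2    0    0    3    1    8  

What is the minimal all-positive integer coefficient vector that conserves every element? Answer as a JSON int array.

Coefficients: [2, 1, 3, 5, 3, 2]

T: 2·0+1·2+3·5+5·1 = 22 | 3·4+2·5 = 22
E: 2·7+1·0+3·0+5·0 = 14 | 3·0+2·7 = 14
B: 2·0+1·7+3·1+5·0 = 10 | 3·0+2·5 = 10
A: 2·0+1·0+3·4+5·0 = 12 | 3·0+2·6 = 12
X: 2·2+1·0+3·0+5·3 = 19 | 3·1+2·8 = 19
gcd(2,1,3,5,3,2) = 1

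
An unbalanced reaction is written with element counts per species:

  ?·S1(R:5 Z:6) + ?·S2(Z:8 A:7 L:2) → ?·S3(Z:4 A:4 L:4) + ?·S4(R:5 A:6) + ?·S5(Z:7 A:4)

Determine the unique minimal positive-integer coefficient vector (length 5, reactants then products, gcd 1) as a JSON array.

R: 1·5+6·0 = 5 | 3·0+1·5+6·0 = 5
Z: 1·6+6·8 = 54 | 3·4+1·0+6·7 = 54
A: 1·0+6·7 = 42 | 3·4+1·6+6·4 = 42
L: 1·0+6·2 = 12 | 3·4+1·0+6·0 = 12
gcd(1,6,3,1,6) = 1

Coefficients: [1, 6, 3, 1, 6]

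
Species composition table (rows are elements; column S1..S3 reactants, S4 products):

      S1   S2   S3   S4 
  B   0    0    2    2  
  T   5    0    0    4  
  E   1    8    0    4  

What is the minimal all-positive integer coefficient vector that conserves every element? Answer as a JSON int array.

B: 4·0+2·0+5·2 = 10 | 5·2 = 10
T: 4·5+2·0+5·0 = 20 | 5·4 = 20
E: 4·1+2·8+5·0 = 20 | 5·4 = 20
gcd(4,2,5,5) = 1

Coefficients: [4, 2, 5, 5]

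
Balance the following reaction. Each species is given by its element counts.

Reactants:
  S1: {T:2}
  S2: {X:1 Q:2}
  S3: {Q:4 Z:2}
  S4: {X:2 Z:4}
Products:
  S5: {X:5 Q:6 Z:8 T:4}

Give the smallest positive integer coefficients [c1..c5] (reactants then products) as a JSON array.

X: 6·0+5·1+2·0+5·2 = 15 | 3·5 = 15
Q: 6·0+5·2+2·4+5·0 = 18 | 3·6 = 18
Z: 6·0+5·0+2·2+5·4 = 24 | 3·8 = 24
T: 6·2+5·0+2·0+5·0 = 12 | 3·4 = 12
gcd(6,5,2,5,3) = 1

Coefficients: [6, 5, 2, 5, 3]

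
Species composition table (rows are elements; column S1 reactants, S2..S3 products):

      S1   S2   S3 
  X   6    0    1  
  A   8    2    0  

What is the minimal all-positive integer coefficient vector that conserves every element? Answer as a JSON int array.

Coefficients: [1, 4, 6]

X: 1·6 = 6 | 4·0+6·1 = 6
A: 1·8 = 8 | 4·2+6·0 = 8
gcd(1,4,6) = 1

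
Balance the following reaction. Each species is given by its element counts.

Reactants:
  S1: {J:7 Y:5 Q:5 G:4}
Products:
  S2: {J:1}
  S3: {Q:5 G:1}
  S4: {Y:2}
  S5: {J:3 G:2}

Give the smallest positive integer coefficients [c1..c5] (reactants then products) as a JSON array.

J: 2·7 = 14 | 5·1+2·0+5·0+3·3 = 14
Y: 2·5 = 10 | 5·0+2·0+5·2+3·0 = 10
Q: 2·5 = 10 | 5·0+2·5+5·0+3·0 = 10
G: 2·4 = 8 | 5·0+2·1+5·0+3·2 = 8
gcd(2,5,2,5,3) = 1

Coefficients: [2, 5, 2, 5, 3]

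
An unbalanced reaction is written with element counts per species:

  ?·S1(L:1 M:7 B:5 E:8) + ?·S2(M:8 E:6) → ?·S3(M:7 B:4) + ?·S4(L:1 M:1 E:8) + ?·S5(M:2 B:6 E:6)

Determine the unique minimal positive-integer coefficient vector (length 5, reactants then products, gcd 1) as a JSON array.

L: 6·1+1·0 = 6 | 6·0+6·1+1·0 = 6
M: 6·7+1·8 = 50 | 6·7+6·1+1·2 = 50
B: 6·5+1·0 = 30 | 6·4+6·0+1·6 = 30
E: 6·8+1·6 = 54 | 6·0+6·8+1·6 = 54
gcd(6,1,6,6,1) = 1

Coefficients: [6, 1, 6, 6, 1]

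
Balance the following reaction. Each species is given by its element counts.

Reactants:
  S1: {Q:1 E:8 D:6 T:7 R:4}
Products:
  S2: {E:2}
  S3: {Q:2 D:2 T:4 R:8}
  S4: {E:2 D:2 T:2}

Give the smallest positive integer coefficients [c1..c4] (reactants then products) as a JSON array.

Coefficients: [2, 3, 1, 5]

Q: 2·1 = 2 | 3·0+1·2+5·0 = 2
E: 2·8 = 16 | 3·2+1·0+5·2 = 16
D: 2·6 = 12 | 3·0+1·2+5·2 = 12
T: 2·7 = 14 | 3·0+1·4+5·2 = 14
R: 2·4 = 8 | 3·0+1·8+5·0 = 8
gcd(2,3,1,5) = 1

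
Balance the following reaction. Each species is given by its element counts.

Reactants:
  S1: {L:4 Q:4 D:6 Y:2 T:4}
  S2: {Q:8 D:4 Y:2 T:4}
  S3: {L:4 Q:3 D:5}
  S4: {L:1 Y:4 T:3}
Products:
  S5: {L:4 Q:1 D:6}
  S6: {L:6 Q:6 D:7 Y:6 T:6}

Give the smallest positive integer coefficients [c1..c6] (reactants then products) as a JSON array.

L: 2·4+1·0+5·4+6·1 = 34 | 1·4+5·6 = 34
Q: 2·4+1·8+5·3+6·0 = 31 | 1·1+5·6 = 31
D: 2·6+1·4+5·5+6·0 = 41 | 1·6+5·7 = 41
Y: 2·2+1·2+5·0+6·4 = 30 | 1·0+5·6 = 30
T: 2·4+1·4+5·0+6·3 = 30 | 1·0+5·6 = 30
gcd(2,1,5,6,1,5) = 1

Coefficients: [2, 1, 5, 6, 1, 5]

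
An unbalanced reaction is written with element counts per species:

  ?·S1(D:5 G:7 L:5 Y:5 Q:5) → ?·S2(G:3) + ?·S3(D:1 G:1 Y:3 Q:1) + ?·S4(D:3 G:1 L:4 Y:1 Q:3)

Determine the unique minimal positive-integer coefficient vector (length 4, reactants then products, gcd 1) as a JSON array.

D: 4·5 = 20 | 6·0+5·1+5·3 = 20
G: 4·7 = 28 | 6·3+5·1+5·1 = 28
L: 4·5 = 20 | 6·0+5·0+5·4 = 20
Y: 4·5 = 20 | 6·0+5·3+5·1 = 20
Q: 4·5 = 20 | 6·0+5·1+5·3 = 20
gcd(4,6,5,5) = 1

Coefficients: [4, 6, 5, 5]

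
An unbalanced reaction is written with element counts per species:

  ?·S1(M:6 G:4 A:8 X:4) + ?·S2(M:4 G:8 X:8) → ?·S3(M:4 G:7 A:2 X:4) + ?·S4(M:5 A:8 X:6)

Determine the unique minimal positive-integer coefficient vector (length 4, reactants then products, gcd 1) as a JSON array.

M: 3·6+2·4 = 26 | 4·4+2·5 = 26
G: 3·4+2·8 = 28 | 4·7+2·0 = 28
A: 3·8+2·0 = 24 | 4·2+2·8 = 24
X: 3·4+2·8 = 28 | 4·4+2·6 = 28
gcd(3,2,4,2) = 1

Coefficients: [3, 2, 4, 2]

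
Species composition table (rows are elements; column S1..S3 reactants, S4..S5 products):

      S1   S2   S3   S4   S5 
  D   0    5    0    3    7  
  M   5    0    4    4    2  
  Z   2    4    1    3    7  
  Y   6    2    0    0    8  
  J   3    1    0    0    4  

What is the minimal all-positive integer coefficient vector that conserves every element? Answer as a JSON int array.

Coefficients: [2, 6, 2, 3, 3]

D: 2·0+6·5+2·0 = 30 | 3·3+3·7 = 30
M: 2·5+6·0+2·4 = 18 | 3·4+3·2 = 18
Z: 2·2+6·4+2·1 = 30 | 3·3+3·7 = 30
Y: 2·6+6·2+2·0 = 24 | 3·0+3·8 = 24
J: 2·3+6·1+2·0 = 12 | 3·0+3·4 = 12
gcd(2,6,2,3,3) = 1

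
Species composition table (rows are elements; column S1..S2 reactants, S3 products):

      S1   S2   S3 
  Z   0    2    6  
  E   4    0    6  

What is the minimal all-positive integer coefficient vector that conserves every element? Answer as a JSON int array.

Coefficients: [3, 6, 2]

Z: 3·0+6·2 = 12 | 2·6 = 12
E: 3·4+6·0 = 12 | 2·6 = 12
gcd(3,6,2) = 1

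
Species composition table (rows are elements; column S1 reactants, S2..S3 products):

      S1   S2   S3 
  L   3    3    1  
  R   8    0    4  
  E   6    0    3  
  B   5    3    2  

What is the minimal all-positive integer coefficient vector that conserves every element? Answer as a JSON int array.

L: 3·3 = 9 | 1·3+6·1 = 9
R: 3·8 = 24 | 1·0+6·4 = 24
E: 3·6 = 18 | 1·0+6·3 = 18
B: 3·5 = 15 | 1·3+6·2 = 15
gcd(3,1,6) = 1

Coefficients: [3, 1, 6]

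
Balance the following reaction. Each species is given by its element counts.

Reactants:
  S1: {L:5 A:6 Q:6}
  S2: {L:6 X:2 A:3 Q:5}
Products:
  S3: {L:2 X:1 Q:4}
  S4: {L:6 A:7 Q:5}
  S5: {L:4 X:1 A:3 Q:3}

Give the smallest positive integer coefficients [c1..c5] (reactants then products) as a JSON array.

Coefficients: [4, 5, 4, 3, 6]

L: 4·5+5·6 = 50 | 4·2+3·6+6·4 = 50
X: 4·0+5·2 = 10 | 4·1+3·0+6·1 = 10
A: 4·6+5·3 = 39 | 4·0+3·7+6·3 = 39
Q: 4·6+5·5 = 49 | 4·4+3·5+6·3 = 49
gcd(4,5,4,3,6) = 1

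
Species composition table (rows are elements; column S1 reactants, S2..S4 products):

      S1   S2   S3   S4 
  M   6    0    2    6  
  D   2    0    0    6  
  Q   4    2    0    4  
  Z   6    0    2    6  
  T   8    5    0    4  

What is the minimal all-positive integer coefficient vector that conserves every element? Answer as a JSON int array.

Coefficients: [3, 4, 6, 1]

M: 3·6 = 18 | 4·0+6·2+1·6 = 18
D: 3·2 = 6 | 4·0+6·0+1·6 = 6
Q: 3·4 = 12 | 4·2+6·0+1·4 = 12
Z: 3·6 = 18 | 4·0+6·2+1·6 = 18
T: 3·8 = 24 | 4·5+6·0+1·4 = 24
gcd(3,4,6,1) = 1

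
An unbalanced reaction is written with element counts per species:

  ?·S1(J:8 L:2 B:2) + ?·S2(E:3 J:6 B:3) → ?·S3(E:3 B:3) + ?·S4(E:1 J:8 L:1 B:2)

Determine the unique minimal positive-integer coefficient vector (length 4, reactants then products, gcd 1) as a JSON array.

E: 3·0+4·3 = 12 | 2·3+6·1 = 12
J: 3·8+4·6 = 48 | 2·0+6·8 = 48
L: 3·2+4·0 = 6 | 2·0+6·1 = 6
B: 3·2+4·3 = 18 | 2·3+6·2 = 18
gcd(3,4,2,6) = 1

Coefficients: [3, 4, 2, 6]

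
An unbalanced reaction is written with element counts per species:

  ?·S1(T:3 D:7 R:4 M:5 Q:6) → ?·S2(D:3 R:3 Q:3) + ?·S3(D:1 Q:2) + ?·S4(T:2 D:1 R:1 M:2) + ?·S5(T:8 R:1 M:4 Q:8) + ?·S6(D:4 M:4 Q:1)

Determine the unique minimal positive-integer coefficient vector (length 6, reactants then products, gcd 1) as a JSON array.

Coefficients: [6, 6, 3, 5, 1, 4]

T: 6·3 = 18 | 6·0+3·0+5·2+1·8+4·0 = 18
D: 6·7 = 42 | 6·3+3·1+5·1+1·0+4·4 = 42
R: 6·4 = 24 | 6·3+3·0+5·1+1·1+4·0 = 24
M: 6·5 = 30 | 6·0+3·0+5·2+1·4+4·4 = 30
Q: 6·6 = 36 | 6·3+3·2+5·0+1·8+4·1 = 36
gcd(6,6,3,5,1,4) = 1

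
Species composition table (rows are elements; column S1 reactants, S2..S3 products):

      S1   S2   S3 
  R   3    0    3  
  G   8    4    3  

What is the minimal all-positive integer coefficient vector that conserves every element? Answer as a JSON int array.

R: 4·3 = 12 | 5·0+4·3 = 12
G: 4·8 = 32 | 5·4+4·3 = 32
gcd(4,5,4) = 1

Coefficients: [4, 5, 4]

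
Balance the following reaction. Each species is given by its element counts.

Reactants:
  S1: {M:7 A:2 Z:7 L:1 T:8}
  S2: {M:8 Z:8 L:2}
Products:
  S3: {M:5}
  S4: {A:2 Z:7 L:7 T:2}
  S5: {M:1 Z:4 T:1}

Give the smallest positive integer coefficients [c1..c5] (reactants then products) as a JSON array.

Coefficients: [1, 3, 5, 1, 6]

M: 1·7+3·8 = 31 | 5·5+1·0+6·1 = 31
A: 1·2+3·0 = 2 | 5·0+1·2+6·0 = 2
Z: 1·7+3·8 = 31 | 5·0+1·7+6·4 = 31
L: 1·1+3·2 = 7 | 5·0+1·7+6·0 = 7
T: 1·8+3·0 = 8 | 5·0+1·2+6·1 = 8
gcd(1,3,5,1,6) = 1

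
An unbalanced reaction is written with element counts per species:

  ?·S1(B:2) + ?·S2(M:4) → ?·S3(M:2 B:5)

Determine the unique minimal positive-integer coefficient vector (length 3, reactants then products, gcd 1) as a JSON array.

M: 5·0+1·4 = 4 | 2·2 = 4
B: 5·2+1·0 = 10 | 2·5 = 10
gcd(5,1,2) = 1

Coefficients: [5, 1, 2]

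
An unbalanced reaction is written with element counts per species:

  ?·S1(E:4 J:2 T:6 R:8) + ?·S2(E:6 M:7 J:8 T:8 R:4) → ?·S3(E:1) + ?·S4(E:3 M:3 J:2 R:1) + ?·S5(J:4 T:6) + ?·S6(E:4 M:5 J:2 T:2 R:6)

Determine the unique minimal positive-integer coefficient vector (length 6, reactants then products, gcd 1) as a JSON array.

E: 1·4+3·6 = 22 | 4·1+2·3+4·0+3·4 = 22
M: 1·0+3·7 = 21 | 4·0+2·3+4·0+3·5 = 21
J: 1·2+3·8 = 26 | 4·0+2·2+4·4+3·2 = 26
T: 1·6+3·8 = 30 | 4·0+2·0+4·6+3·2 = 30
R: 1·8+3·4 = 20 | 4·0+2·1+4·0+3·6 = 20
gcd(1,3,4,2,4,3) = 1

Coefficients: [1, 3, 4, 2, 4, 3]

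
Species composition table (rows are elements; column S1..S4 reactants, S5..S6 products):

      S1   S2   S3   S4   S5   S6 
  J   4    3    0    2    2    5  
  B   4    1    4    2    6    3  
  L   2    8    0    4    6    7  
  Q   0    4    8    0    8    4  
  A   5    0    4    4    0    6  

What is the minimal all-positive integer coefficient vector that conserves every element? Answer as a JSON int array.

J: 4·4+6·3+3·0+1·2 = 36 | 3·2+6·5 = 36
B: 4·4+6·1+3·4+1·2 = 36 | 3·6+6·3 = 36
L: 4·2+6·8+3·0+1·4 = 60 | 3·6+6·7 = 60
Q: 4·0+6·4+3·8+1·0 = 48 | 3·8+6·4 = 48
A: 4·5+6·0+3·4+1·4 = 36 | 3·0+6·6 = 36
gcd(4,6,3,1,3,6) = 1

Coefficients: [4, 6, 3, 1, 3, 6]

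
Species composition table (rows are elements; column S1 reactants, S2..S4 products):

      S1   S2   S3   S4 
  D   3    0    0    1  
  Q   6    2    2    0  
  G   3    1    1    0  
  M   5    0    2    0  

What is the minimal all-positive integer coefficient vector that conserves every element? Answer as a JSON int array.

Coefficients: [2, 1, 5, 6]

D: 2·3 = 6 | 1·0+5·0+6·1 = 6
Q: 2·6 = 12 | 1·2+5·2+6·0 = 12
G: 2·3 = 6 | 1·1+5·1+6·0 = 6
M: 2·5 = 10 | 1·0+5·2+6·0 = 10
gcd(2,1,5,6) = 1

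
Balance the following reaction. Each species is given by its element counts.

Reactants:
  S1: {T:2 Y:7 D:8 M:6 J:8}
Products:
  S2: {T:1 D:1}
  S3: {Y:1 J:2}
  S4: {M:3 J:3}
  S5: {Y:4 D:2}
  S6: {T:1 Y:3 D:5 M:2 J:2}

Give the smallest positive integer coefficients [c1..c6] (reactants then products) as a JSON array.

Coefficients: [5, 4, 5, 6, 3, 6]

T: 5·2 = 10 | 4·1+5·0+6·0+3·0+6·1 = 10
Y: 5·7 = 35 | 4·0+5·1+6·0+3·4+6·3 = 35
D: 5·8 = 40 | 4·1+5·0+6·0+3·2+6·5 = 40
M: 5·6 = 30 | 4·0+5·0+6·3+3·0+6·2 = 30
J: 5·8 = 40 | 4·0+5·2+6·3+3·0+6·2 = 40
gcd(5,4,5,6,3,6) = 1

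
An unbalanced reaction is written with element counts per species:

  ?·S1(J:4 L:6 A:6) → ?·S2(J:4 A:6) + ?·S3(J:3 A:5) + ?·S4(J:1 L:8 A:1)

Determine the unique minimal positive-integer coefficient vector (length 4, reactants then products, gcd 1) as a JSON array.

J: 4·4 = 16 | 1·4+3·3+3·1 = 16
L: 4·6 = 24 | 1·0+3·0+3·8 = 24
A: 4·6 = 24 | 1·6+3·5+3·1 = 24
gcd(4,1,3,3) = 1

Coefficients: [4, 1, 3, 3]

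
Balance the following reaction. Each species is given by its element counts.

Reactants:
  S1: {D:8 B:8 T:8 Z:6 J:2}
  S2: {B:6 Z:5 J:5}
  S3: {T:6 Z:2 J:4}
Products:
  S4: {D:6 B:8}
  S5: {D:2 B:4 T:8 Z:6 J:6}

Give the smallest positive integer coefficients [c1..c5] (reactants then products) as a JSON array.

Coefficients: [2, 2, 4, 1, 5]

D: 2·8+2·0+4·0 = 16 | 1·6+5·2 = 16
B: 2·8+2·6+4·0 = 28 | 1·8+5·4 = 28
T: 2·8+2·0+4·6 = 40 | 1·0+5·8 = 40
Z: 2·6+2·5+4·2 = 30 | 1·0+5·6 = 30
J: 2·2+2·5+4·4 = 30 | 1·0+5·6 = 30
gcd(2,2,4,1,5) = 1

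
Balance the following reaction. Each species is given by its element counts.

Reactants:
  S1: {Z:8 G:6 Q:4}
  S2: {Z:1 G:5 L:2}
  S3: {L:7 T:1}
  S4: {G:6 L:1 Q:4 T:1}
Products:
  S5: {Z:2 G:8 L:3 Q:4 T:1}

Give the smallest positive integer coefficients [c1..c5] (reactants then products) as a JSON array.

Coefficients: [1, 2, 1, 4, 5]

Z: 1·8+2·1+1·0+4·0 = 10 | 5·2 = 10
G: 1·6+2·5+1·0+4·6 = 40 | 5·8 = 40
L: 1·0+2·2+1·7+4·1 = 15 | 5·3 = 15
Q: 1·4+2·0+1·0+4·4 = 20 | 5·4 = 20
T: 1·0+2·0+1·1+4·1 = 5 | 5·1 = 5
gcd(1,2,1,4,5) = 1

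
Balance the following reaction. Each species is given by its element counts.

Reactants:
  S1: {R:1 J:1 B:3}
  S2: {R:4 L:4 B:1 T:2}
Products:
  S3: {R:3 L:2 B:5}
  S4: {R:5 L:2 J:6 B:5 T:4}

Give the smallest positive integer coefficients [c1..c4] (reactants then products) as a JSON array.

Coefficients: [6, 2, 3, 1]

R: 6·1+2·4 = 14 | 3·3+1·5 = 14
L: 6·0+2·4 = 8 | 3·2+1·2 = 8
J: 6·1+2·0 = 6 | 3·0+1·6 = 6
B: 6·3+2·1 = 20 | 3·5+1·5 = 20
T: 6·0+2·2 = 4 | 3·0+1·4 = 4
gcd(6,2,3,1) = 1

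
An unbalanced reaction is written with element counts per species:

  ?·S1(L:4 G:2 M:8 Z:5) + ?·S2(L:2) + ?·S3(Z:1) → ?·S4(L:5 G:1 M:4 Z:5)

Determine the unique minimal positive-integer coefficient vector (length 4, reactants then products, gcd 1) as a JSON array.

Coefficients: [1, 3, 5, 2]

L: 1·4+3·2+5·0 = 10 | 2·5 = 10
G: 1·2+3·0+5·0 = 2 | 2·1 = 2
M: 1·8+3·0+5·0 = 8 | 2·4 = 8
Z: 1·5+3·0+5·1 = 10 | 2·5 = 10
gcd(1,3,5,2) = 1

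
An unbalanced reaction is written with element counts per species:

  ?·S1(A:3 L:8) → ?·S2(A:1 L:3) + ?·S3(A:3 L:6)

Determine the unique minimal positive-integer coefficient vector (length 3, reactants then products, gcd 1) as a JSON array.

Coefficients: [3, 6, 1]

A: 3·3 = 9 | 6·1+1·3 = 9
L: 3·8 = 24 | 6·3+1·6 = 24
gcd(3,6,1) = 1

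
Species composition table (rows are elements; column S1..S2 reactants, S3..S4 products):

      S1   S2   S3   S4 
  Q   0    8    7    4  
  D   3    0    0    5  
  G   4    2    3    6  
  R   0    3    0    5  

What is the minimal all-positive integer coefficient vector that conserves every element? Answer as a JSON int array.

Q: 5·0+5·8 = 40 | 4·7+3·4 = 40
D: 5·3+5·0 = 15 | 4·0+3·5 = 15
G: 5·4+5·2 = 30 | 4·3+3·6 = 30
R: 5·0+5·3 = 15 | 4·0+3·5 = 15
gcd(5,5,4,3) = 1

Coefficients: [5, 5, 4, 3]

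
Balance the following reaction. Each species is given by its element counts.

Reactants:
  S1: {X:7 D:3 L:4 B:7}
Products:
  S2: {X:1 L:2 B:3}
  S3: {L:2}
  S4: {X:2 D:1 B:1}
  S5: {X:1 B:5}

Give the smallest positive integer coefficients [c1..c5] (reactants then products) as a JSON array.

Coefficients: [2, 1, 3, 6, 1]

X: 2·7 = 14 | 1·1+3·0+6·2+1·1 = 14
D: 2·3 = 6 | 1·0+3·0+6·1+1·0 = 6
L: 2·4 = 8 | 1·2+3·2+6·0+1·0 = 8
B: 2·7 = 14 | 1·3+3·0+6·1+1·5 = 14
gcd(2,1,3,6,1) = 1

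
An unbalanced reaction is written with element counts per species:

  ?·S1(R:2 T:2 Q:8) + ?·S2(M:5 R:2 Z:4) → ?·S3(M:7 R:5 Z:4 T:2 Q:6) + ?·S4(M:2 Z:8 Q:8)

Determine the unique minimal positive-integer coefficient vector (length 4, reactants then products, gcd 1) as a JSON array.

Coefficients: [4, 6, 4, 1]

M: 4·0+6·5 = 30 | 4·7+1·2 = 30
R: 4·2+6·2 = 20 | 4·5+1·0 = 20
Z: 4·0+6·4 = 24 | 4·4+1·8 = 24
T: 4·2+6·0 = 8 | 4·2+1·0 = 8
Q: 4·8+6·0 = 32 | 4·6+1·8 = 32
gcd(4,6,4,1) = 1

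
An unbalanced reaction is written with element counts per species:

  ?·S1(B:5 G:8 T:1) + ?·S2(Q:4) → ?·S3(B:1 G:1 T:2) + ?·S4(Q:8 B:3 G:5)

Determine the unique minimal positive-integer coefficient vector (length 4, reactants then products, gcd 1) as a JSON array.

Q: 2·0+6·4 = 24 | 1·0+3·8 = 24
B: 2·5+6·0 = 10 | 1·1+3·3 = 10
G: 2·8+6·0 = 16 | 1·1+3·5 = 16
T: 2·1+6·0 = 2 | 1·2+3·0 = 2
gcd(2,6,1,3) = 1

Coefficients: [2, 6, 1, 3]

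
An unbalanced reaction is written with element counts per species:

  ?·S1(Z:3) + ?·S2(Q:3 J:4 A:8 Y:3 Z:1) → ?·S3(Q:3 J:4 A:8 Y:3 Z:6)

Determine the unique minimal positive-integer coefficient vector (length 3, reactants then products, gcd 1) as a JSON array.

Q: 5·0+3·3 = 9 | 3·3 = 9
J: 5·0+3·4 = 12 | 3·4 = 12
A: 5·0+3·8 = 24 | 3·8 = 24
Y: 5·0+3·3 = 9 | 3·3 = 9
Z: 5·3+3·1 = 18 | 3·6 = 18
gcd(5,3,3) = 1

Coefficients: [5, 3, 3]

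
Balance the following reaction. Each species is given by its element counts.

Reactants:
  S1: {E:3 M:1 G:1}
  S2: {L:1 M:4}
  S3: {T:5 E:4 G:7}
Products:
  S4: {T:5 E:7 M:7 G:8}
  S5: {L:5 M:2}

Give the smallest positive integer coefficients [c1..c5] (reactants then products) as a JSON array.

T: 3·0+5·0+3·5 = 15 | 3·5+1·0 = 15
L: 3·0+5·1+3·0 = 5 | 3·0+1·5 = 5
E: 3·3+5·0+3·4 = 21 | 3·7+1·0 = 21
M: 3·1+5·4+3·0 = 23 | 3·7+1·2 = 23
G: 3·1+5·0+3·7 = 24 | 3·8+1·0 = 24
gcd(3,5,3,3,1) = 1

Coefficients: [3, 5, 3, 3, 1]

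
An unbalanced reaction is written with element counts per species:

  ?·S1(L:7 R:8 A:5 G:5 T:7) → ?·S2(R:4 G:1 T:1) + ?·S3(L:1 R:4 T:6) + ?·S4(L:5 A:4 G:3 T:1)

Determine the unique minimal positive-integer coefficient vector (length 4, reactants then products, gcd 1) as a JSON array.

Coefficients: [4, 5, 3, 5]

L: 4·7 = 28 | 5·0+3·1+5·5 = 28
R: 4·8 = 32 | 5·4+3·4+5·0 = 32
A: 4·5 = 20 | 5·0+3·0+5·4 = 20
G: 4·5 = 20 | 5·1+3·0+5·3 = 20
T: 4·7 = 28 | 5·1+3·6+5·1 = 28
gcd(4,5,3,5) = 1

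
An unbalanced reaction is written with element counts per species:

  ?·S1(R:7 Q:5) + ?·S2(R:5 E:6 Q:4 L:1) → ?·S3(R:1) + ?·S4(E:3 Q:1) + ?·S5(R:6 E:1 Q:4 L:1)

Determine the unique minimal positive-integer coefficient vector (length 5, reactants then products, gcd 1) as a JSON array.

Coefficients: [1, 3, 4, 5, 3]

R: 1·7+3·5 = 22 | 4·1+5·0+3·6 = 22
E: 1·0+3·6 = 18 | 4·0+5·3+3·1 = 18
Q: 1·5+3·4 = 17 | 4·0+5·1+3·4 = 17
L: 1·0+3·1 = 3 | 4·0+5·0+3·1 = 3
gcd(1,3,4,5,3) = 1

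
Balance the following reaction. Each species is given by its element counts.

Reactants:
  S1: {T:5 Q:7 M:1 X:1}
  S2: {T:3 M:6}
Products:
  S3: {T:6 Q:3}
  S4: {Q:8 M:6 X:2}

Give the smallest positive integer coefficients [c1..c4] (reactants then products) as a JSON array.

T: 6·5+2·3 = 36 | 6·6+3·0 = 36
Q: 6·7+2·0 = 42 | 6·3+3·8 = 42
M: 6·1+2·6 = 18 | 6·0+3·6 = 18
X: 6·1+2·0 = 6 | 6·0+3·2 = 6
gcd(6,2,6,3) = 1

Coefficients: [6, 2, 6, 3]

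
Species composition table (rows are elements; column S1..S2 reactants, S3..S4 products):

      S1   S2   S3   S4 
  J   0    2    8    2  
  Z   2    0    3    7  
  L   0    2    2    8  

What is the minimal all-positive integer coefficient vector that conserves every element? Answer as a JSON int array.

Coefficients: [5, 5, 1, 1]

J: 5·0+5·2 = 10 | 1·8+1·2 = 10
Z: 5·2+5·0 = 10 | 1·3+1·7 = 10
L: 5·0+5·2 = 10 | 1·2+1·8 = 10
gcd(5,5,1,1) = 1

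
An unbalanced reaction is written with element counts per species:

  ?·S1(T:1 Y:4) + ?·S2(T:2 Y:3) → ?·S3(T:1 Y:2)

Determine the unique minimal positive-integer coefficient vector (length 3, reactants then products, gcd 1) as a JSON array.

Coefficients: [1, 2, 5]

T: 1·1+2·2 = 5 | 5·1 = 5
Y: 1·4+2·3 = 10 | 5·2 = 10
gcd(1,2,5) = 1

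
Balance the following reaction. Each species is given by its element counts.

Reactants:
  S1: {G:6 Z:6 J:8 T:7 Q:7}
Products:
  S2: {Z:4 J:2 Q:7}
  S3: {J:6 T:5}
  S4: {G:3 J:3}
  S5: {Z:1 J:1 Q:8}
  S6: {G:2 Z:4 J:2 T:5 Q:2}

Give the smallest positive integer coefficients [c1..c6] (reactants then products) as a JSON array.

G: 5·6 = 30 | 1·0+1·0+6·3+2·0+6·2 = 30
Z: 5·6 = 30 | 1·4+1·0+6·0+2·1+6·4 = 30
J: 5·8 = 40 | 1·2+1·6+6·3+2·1+6·2 = 40
T: 5·7 = 35 | 1·0+1·5+6·0+2·0+6·5 = 35
Q: 5·7 = 35 | 1·7+1·0+6·0+2·8+6·2 = 35
gcd(5,1,1,6,2,6) = 1

Coefficients: [5, 1, 1, 6, 2, 6]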